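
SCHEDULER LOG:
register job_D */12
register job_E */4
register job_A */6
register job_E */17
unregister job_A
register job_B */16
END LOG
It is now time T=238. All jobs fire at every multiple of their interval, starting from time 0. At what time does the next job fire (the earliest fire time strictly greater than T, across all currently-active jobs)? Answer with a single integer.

Op 1: register job_D */12 -> active={job_D:*/12}
Op 2: register job_E */4 -> active={job_D:*/12, job_E:*/4}
Op 3: register job_A */6 -> active={job_A:*/6, job_D:*/12, job_E:*/4}
Op 4: register job_E */17 -> active={job_A:*/6, job_D:*/12, job_E:*/17}
Op 5: unregister job_A -> active={job_D:*/12, job_E:*/17}
Op 6: register job_B */16 -> active={job_B:*/16, job_D:*/12, job_E:*/17}
  job_B: interval 16, next fire after T=238 is 240
  job_D: interval 12, next fire after T=238 is 240
  job_E: interval 17, next fire after T=238 is 255
Earliest fire time = 240 (job job_B)

Answer: 240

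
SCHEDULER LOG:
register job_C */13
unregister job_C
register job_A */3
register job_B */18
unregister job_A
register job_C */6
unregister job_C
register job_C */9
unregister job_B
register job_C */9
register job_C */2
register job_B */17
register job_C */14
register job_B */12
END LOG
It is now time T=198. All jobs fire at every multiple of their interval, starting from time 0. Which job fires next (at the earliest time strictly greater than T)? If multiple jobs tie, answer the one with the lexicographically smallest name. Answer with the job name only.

Op 1: register job_C */13 -> active={job_C:*/13}
Op 2: unregister job_C -> active={}
Op 3: register job_A */3 -> active={job_A:*/3}
Op 4: register job_B */18 -> active={job_A:*/3, job_B:*/18}
Op 5: unregister job_A -> active={job_B:*/18}
Op 6: register job_C */6 -> active={job_B:*/18, job_C:*/6}
Op 7: unregister job_C -> active={job_B:*/18}
Op 8: register job_C */9 -> active={job_B:*/18, job_C:*/9}
Op 9: unregister job_B -> active={job_C:*/9}
Op 10: register job_C */9 -> active={job_C:*/9}
Op 11: register job_C */2 -> active={job_C:*/2}
Op 12: register job_B */17 -> active={job_B:*/17, job_C:*/2}
Op 13: register job_C */14 -> active={job_B:*/17, job_C:*/14}
Op 14: register job_B */12 -> active={job_B:*/12, job_C:*/14}
  job_B: interval 12, next fire after T=198 is 204
  job_C: interval 14, next fire after T=198 is 210
Earliest = 204, winner (lex tiebreak) = job_B

Answer: job_B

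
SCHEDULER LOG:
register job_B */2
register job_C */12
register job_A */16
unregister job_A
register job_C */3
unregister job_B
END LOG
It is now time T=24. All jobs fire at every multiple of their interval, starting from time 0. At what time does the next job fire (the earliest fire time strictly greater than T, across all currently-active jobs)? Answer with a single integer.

Answer: 27

Derivation:
Op 1: register job_B */2 -> active={job_B:*/2}
Op 2: register job_C */12 -> active={job_B:*/2, job_C:*/12}
Op 3: register job_A */16 -> active={job_A:*/16, job_B:*/2, job_C:*/12}
Op 4: unregister job_A -> active={job_B:*/2, job_C:*/12}
Op 5: register job_C */3 -> active={job_B:*/2, job_C:*/3}
Op 6: unregister job_B -> active={job_C:*/3}
  job_C: interval 3, next fire after T=24 is 27
Earliest fire time = 27 (job job_C)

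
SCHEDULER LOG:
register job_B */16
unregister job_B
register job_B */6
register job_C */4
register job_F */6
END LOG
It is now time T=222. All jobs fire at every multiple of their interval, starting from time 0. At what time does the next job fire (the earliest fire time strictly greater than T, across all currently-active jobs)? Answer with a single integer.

Op 1: register job_B */16 -> active={job_B:*/16}
Op 2: unregister job_B -> active={}
Op 3: register job_B */6 -> active={job_B:*/6}
Op 4: register job_C */4 -> active={job_B:*/6, job_C:*/4}
Op 5: register job_F */6 -> active={job_B:*/6, job_C:*/4, job_F:*/6}
  job_B: interval 6, next fire after T=222 is 228
  job_C: interval 4, next fire after T=222 is 224
  job_F: interval 6, next fire after T=222 is 228
Earliest fire time = 224 (job job_C)

Answer: 224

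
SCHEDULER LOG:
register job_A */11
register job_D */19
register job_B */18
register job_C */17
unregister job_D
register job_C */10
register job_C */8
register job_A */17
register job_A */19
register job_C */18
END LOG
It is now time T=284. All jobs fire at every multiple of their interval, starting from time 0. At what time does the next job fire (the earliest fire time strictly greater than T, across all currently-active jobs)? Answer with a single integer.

Answer: 285

Derivation:
Op 1: register job_A */11 -> active={job_A:*/11}
Op 2: register job_D */19 -> active={job_A:*/11, job_D:*/19}
Op 3: register job_B */18 -> active={job_A:*/11, job_B:*/18, job_D:*/19}
Op 4: register job_C */17 -> active={job_A:*/11, job_B:*/18, job_C:*/17, job_D:*/19}
Op 5: unregister job_D -> active={job_A:*/11, job_B:*/18, job_C:*/17}
Op 6: register job_C */10 -> active={job_A:*/11, job_B:*/18, job_C:*/10}
Op 7: register job_C */8 -> active={job_A:*/11, job_B:*/18, job_C:*/8}
Op 8: register job_A */17 -> active={job_A:*/17, job_B:*/18, job_C:*/8}
Op 9: register job_A */19 -> active={job_A:*/19, job_B:*/18, job_C:*/8}
Op 10: register job_C */18 -> active={job_A:*/19, job_B:*/18, job_C:*/18}
  job_A: interval 19, next fire after T=284 is 285
  job_B: interval 18, next fire after T=284 is 288
  job_C: interval 18, next fire after T=284 is 288
Earliest fire time = 285 (job job_A)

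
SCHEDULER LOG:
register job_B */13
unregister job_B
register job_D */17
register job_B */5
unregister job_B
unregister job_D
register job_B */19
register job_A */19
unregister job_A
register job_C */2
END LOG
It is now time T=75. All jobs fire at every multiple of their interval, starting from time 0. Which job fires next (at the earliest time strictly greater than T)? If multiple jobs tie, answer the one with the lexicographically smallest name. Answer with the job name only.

Answer: job_B

Derivation:
Op 1: register job_B */13 -> active={job_B:*/13}
Op 2: unregister job_B -> active={}
Op 3: register job_D */17 -> active={job_D:*/17}
Op 4: register job_B */5 -> active={job_B:*/5, job_D:*/17}
Op 5: unregister job_B -> active={job_D:*/17}
Op 6: unregister job_D -> active={}
Op 7: register job_B */19 -> active={job_B:*/19}
Op 8: register job_A */19 -> active={job_A:*/19, job_B:*/19}
Op 9: unregister job_A -> active={job_B:*/19}
Op 10: register job_C */2 -> active={job_B:*/19, job_C:*/2}
  job_B: interval 19, next fire after T=75 is 76
  job_C: interval 2, next fire after T=75 is 76
Earliest = 76, winner (lex tiebreak) = job_B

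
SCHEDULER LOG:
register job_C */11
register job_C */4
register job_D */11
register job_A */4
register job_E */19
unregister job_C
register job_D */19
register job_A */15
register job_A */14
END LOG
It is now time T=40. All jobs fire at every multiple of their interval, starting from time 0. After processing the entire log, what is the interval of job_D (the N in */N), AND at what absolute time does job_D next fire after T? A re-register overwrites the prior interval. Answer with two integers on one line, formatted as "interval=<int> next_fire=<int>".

Op 1: register job_C */11 -> active={job_C:*/11}
Op 2: register job_C */4 -> active={job_C:*/4}
Op 3: register job_D */11 -> active={job_C:*/4, job_D:*/11}
Op 4: register job_A */4 -> active={job_A:*/4, job_C:*/4, job_D:*/11}
Op 5: register job_E */19 -> active={job_A:*/4, job_C:*/4, job_D:*/11, job_E:*/19}
Op 6: unregister job_C -> active={job_A:*/4, job_D:*/11, job_E:*/19}
Op 7: register job_D */19 -> active={job_A:*/4, job_D:*/19, job_E:*/19}
Op 8: register job_A */15 -> active={job_A:*/15, job_D:*/19, job_E:*/19}
Op 9: register job_A */14 -> active={job_A:*/14, job_D:*/19, job_E:*/19}
Final interval of job_D = 19
Next fire of job_D after T=40: (40//19+1)*19 = 57

Answer: interval=19 next_fire=57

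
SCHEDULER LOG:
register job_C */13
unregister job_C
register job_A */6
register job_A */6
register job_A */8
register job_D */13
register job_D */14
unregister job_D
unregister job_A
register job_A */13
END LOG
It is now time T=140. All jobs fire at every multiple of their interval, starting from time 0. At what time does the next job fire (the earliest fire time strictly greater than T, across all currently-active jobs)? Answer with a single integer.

Op 1: register job_C */13 -> active={job_C:*/13}
Op 2: unregister job_C -> active={}
Op 3: register job_A */6 -> active={job_A:*/6}
Op 4: register job_A */6 -> active={job_A:*/6}
Op 5: register job_A */8 -> active={job_A:*/8}
Op 6: register job_D */13 -> active={job_A:*/8, job_D:*/13}
Op 7: register job_D */14 -> active={job_A:*/8, job_D:*/14}
Op 8: unregister job_D -> active={job_A:*/8}
Op 9: unregister job_A -> active={}
Op 10: register job_A */13 -> active={job_A:*/13}
  job_A: interval 13, next fire after T=140 is 143
Earliest fire time = 143 (job job_A)

Answer: 143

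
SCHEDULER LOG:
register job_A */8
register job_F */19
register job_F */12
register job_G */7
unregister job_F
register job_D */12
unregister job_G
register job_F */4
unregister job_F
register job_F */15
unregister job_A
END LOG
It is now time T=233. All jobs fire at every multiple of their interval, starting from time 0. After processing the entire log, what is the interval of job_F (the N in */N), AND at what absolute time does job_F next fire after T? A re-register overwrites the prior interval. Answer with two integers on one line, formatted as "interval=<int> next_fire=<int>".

Op 1: register job_A */8 -> active={job_A:*/8}
Op 2: register job_F */19 -> active={job_A:*/8, job_F:*/19}
Op 3: register job_F */12 -> active={job_A:*/8, job_F:*/12}
Op 4: register job_G */7 -> active={job_A:*/8, job_F:*/12, job_G:*/7}
Op 5: unregister job_F -> active={job_A:*/8, job_G:*/7}
Op 6: register job_D */12 -> active={job_A:*/8, job_D:*/12, job_G:*/7}
Op 7: unregister job_G -> active={job_A:*/8, job_D:*/12}
Op 8: register job_F */4 -> active={job_A:*/8, job_D:*/12, job_F:*/4}
Op 9: unregister job_F -> active={job_A:*/8, job_D:*/12}
Op 10: register job_F */15 -> active={job_A:*/8, job_D:*/12, job_F:*/15}
Op 11: unregister job_A -> active={job_D:*/12, job_F:*/15}
Final interval of job_F = 15
Next fire of job_F after T=233: (233//15+1)*15 = 240

Answer: interval=15 next_fire=240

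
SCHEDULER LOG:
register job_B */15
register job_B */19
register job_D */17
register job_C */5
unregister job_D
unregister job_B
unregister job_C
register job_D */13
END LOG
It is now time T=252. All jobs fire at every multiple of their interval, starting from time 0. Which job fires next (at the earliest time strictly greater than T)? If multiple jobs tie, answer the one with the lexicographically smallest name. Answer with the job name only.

Answer: job_D

Derivation:
Op 1: register job_B */15 -> active={job_B:*/15}
Op 2: register job_B */19 -> active={job_B:*/19}
Op 3: register job_D */17 -> active={job_B:*/19, job_D:*/17}
Op 4: register job_C */5 -> active={job_B:*/19, job_C:*/5, job_D:*/17}
Op 5: unregister job_D -> active={job_B:*/19, job_C:*/5}
Op 6: unregister job_B -> active={job_C:*/5}
Op 7: unregister job_C -> active={}
Op 8: register job_D */13 -> active={job_D:*/13}
  job_D: interval 13, next fire after T=252 is 260
Earliest = 260, winner (lex tiebreak) = job_D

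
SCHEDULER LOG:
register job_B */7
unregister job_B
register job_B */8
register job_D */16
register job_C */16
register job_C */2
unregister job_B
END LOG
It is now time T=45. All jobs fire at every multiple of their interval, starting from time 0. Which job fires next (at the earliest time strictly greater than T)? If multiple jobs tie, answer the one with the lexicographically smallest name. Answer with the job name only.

Op 1: register job_B */7 -> active={job_B:*/7}
Op 2: unregister job_B -> active={}
Op 3: register job_B */8 -> active={job_B:*/8}
Op 4: register job_D */16 -> active={job_B:*/8, job_D:*/16}
Op 5: register job_C */16 -> active={job_B:*/8, job_C:*/16, job_D:*/16}
Op 6: register job_C */2 -> active={job_B:*/8, job_C:*/2, job_D:*/16}
Op 7: unregister job_B -> active={job_C:*/2, job_D:*/16}
  job_C: interval 2, next fire after T=45 is 46
  job_D: interval 16, next fire after T=45 is 48
Earliest = 46, winner (lex tiebreak) = job_C

Answer: job_C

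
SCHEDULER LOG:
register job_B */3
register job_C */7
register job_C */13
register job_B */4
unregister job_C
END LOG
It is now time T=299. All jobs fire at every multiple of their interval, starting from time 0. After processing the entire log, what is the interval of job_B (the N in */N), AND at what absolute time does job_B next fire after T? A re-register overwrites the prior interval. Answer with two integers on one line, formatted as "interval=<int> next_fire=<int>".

Answer: interval=4 next_fire=300

Derivation:
Op 1: register job_B */3 -> active={job_B:*/3}
Op 2: register job_C */7 -> active={job_B:*/3, job_C:*/7}
Op 3: register job_C */13 -> active={job_B:*/3, job_C:*/13}
Op 4: register job_B */4 -> active={job_B:*/4, job_C:*/13}
Op 5: unregister job_C -> active={job_B:*/4}
Final interval of job_B = 4
Next fire of job_B after T=299: (299//4+1)*4 = 300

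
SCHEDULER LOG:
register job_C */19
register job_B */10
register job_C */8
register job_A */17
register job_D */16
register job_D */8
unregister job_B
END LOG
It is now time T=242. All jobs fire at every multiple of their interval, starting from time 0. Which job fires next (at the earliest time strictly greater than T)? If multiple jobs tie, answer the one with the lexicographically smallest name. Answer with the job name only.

Answer: job_C

Derivation:
Op 1: register job_C */19 -> active={job_C:*/19}
Op 2: register job_B */10 -> active={job_B:*/10, job_C:*/19}
Op 3: register job_C */8 -> active={job_B:*/10, job_C:*/8}
Op 4: register job_A */17 -> active={job_A:*/17, job_B:*/10, job_C:*/8}
Op 5: register job_D */16 -> active={job_A:*/17, job_B:*/10, job_C:*/8, job_D:*/16}
Op 6: register job_D */8 -> active={job_A:*/17, job_B:*/10, job_C:*/8, job_D:*/8}
Op 7: unregister job_B -> active={job_A:*/17, job_C:*/8, job_D:*/8}
  job_A: interval 17, next fire after T=242 is 255
  job_C: interval 8, next fire after T=242 is 248
  job_D: interval 8, next fire after T=242 is 248
Earliest = 248, winner (lex tiebreak) = job_C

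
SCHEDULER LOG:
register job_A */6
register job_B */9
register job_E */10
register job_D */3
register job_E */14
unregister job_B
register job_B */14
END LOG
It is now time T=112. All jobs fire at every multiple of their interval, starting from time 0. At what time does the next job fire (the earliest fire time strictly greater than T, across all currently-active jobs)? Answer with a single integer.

Answer: 114

Derivation:
Op 1: register job_A */6 -> active={job_A:*/6}
Op 2: register job_B */9 -> active={job_A:*/6, job_B:*/9}
Op 3: register job_E */10 -> active={job_A:*/6, job_B:*/9, job_E:*/10}
Op 4: register job_D */3 -> active={job_A:*/6, job_B:*/9, job_D:*/3, job_E:*/10}
Op 5: register job_E */14 -> active={job_A:*/6, job_B:*/9, job_D:*/3, job_E:*/14}
Op 6: unregister job_B -> active={job_A:*/6, job_D:*/3, job_E:*/14}
Op 7: register job_B */14 -> active={job_A:*/6, job_B:*/14, job_D:*/3, job_E:*/14}
  job_A: interval 6, next fire after T=112 is 114
  job_B: interval 14, next fire after T=112 is 126
  job_D: interval 3, next fire after T=112 is 114
  job_E: interval 14, next fire after T=112 is 126
Earliest fire time = 114 (job job_A)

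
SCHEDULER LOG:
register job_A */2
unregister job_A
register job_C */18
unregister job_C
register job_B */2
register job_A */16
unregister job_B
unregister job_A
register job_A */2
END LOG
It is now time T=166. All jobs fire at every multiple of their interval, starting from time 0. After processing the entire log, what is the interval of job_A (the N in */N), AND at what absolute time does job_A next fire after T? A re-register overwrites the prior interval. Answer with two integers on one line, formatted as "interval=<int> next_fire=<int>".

Op 1: register job_A */2 -> active={job_A:*/2}
Op 2: unregister job_A -> active={}
Op 3: register job_C */18 -> active={job_C:*/18}
Op 4: unregister job_C -> active={}
Op 5: register job_B */2 -> active={job_B:*/2}
Op 6: register job_A */16 -> active={job_A:*/16, job_B:*/2}
Op 7: unregister job_B -> active={job_A:*/16}
Op 8: unregister job_A -> active={}
Op 9: register job_A */2 -> active={job_A:*/2}
Final interval of job_A = 2
Next fire of job_A after T=166: (166//2+1)*2 = 168

Answer: interval=2 next_fire=168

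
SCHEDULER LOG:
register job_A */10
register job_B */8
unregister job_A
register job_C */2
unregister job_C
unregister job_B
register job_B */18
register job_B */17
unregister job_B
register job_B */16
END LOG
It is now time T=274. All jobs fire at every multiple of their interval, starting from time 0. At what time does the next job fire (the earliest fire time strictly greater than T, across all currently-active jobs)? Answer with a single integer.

Answer: 288

Derivation:
Op 1: register job_A */10 -> active={job_A:*/10}
Op 2: register job_B */8 -> active={job_A:*/10, job_B:*/8}
Op 3: unregister job_A -> active={job_B:*/8}
Op 4: register job_C */2 -> active={job_B:*/8, job_C:*/2}
Op 5: unregister job_C -> active={job_B:*/8}
Op 6: unregister job_B -> active={}
Op 7: register job_B */18 -> active={job_B:*/18}
Op 8: register job_B */17 -> active={job_B:*/17}
Op 9: unregister job_B -> active={}
Op 10: register job_B */16 -> active={job_B:*/16}
  job_B: interval 16, next fire after T=274 is 288
Earliest fire time = 288 (job job_B)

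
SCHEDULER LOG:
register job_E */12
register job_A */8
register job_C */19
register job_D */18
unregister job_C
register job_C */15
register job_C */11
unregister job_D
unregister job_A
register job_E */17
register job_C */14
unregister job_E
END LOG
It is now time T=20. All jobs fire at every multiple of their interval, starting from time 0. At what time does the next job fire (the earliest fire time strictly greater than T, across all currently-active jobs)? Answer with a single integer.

Answer: 28

Derivation:
Op 1: register job_E */12 -> active={job_E:*/12}
Op 2: register job_A */8 -> active={job_A:*/8, job_E:*/12}
Op 3: register job_C */19 -> active={job_A:*/8, job_C:*/19, job_E:*/12}
Op 4: register job_D */18 -> active={job_A:*/8, job_C:*/19, job_D:*/18, job_E:*/12}
Op 5: unregister job_C -> active={job_A:*/8, job_D:*/18, job_E:*/12}
Op 6: register job_C */15 -> active={job_A:*/8, job_C:*/15, job_D:*/18, job_E:*/12}
Op 7: register job_C */11 -> active={job_A:*/8, job_C:*/11, job_D:*/18, job_E:*/12}
Op 8: unregister job_D -> active={job_A:*/8, job_C:*/11, job_E:*/12}
Op 9: unregister job_A -> active={job_C:*/11, job_E:*/12}
Op 10: register job_E */17 -> active={job_C:*/11, job_E:*/17}
Op 11: register job_C */14 -> active={job_C:*/14, job_E:*/17}
Op 12: unregister job_E -> active={job_C:*/14}
  job_C: interval 14, next fire after T=20 is 28
Earliest fire time = 28 (job job_C)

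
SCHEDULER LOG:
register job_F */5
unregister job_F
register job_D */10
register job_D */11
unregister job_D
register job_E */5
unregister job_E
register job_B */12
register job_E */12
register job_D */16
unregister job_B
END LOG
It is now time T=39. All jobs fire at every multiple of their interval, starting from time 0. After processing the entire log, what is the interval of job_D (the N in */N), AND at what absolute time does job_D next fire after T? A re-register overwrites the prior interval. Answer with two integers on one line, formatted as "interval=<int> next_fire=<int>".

Op 1: register job_F */5 -> active={job_F:*/5}
Op 2: unregister job_F -> active={}
Op 3: register job_D */10 -> active={job_D:*/10}
Op 4: register job_D */11 -> active={job_D:*/11}
Op 5: unregister job_D -> active={}
Op 6: register job_E */5 -> active={job_E:*/5}
Op 7: unregister job_E -> active={}
Op 8: register job_B */12 -> active={job_B:*/12}
Op 9: register job_E */12 -> active={job_B:*/12, job_E:*/12}
Op 10: register job_D */16 -> active={job_B:*/12, job_D:*/16, job_E:*/12}
Op 11: unregister job_B -> active={job_D:*/16, job_E:*/12}
Final interval of job_D = 16
Next fire of job_D after T=39: (39//16+1)*16 = 48

Answer: interval=16 next_fire=48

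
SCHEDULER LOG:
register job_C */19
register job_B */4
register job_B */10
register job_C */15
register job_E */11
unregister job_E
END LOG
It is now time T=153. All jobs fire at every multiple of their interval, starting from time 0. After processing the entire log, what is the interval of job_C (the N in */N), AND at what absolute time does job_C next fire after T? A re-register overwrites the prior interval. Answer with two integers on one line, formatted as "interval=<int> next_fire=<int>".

Op 1: register job_C */19 -> active={job_C:*/19}
Op 2: register job_B */4 -> active={job_B:*/4, job_C:*/19}
Op 3: register job_B */10 -> active={job_B:*/10, job_C:*/19}
Op 4: register job_C */15 -> active={job_B:*/10, job_C:*/15}
Op 5: register job_E */11 -> active={job_B:*/10, job_C:*/15, job_E:*/11}
Op 6: unregister job_E -> active={job_B:*/10, job_C:*/15}
Final interval of job_C = 15
Next fire of job_C after T=153: (153//15+1)*15 = 165

Answer: interval=15 next_fire=165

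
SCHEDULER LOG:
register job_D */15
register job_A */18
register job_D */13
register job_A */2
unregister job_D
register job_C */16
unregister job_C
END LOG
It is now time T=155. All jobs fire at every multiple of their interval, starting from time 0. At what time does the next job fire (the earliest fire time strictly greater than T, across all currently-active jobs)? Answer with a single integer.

Answer: 156

Derivation:
Op 1: register job_D */15 -> active={job_D:*/15}
Op 2: register job_A */18 -> active={job_A:*/18, job_D:*/15}
Op 3: register job_D */13 -> active={job_A:*/18, job_D:*/13}
Op 4: register job_A */2 -> active={job_A:*/2, job_D:*/13}
Op 5: unregister job_D -> active={job_A:*/2}
Op 6: register job_C */16 -> active={job_A:*/2, job_C:*/16}
Op 7: unregister job_C -> active={job_A:*/2}
  job_A: interval 2, next fire after T=155 is 156
Earliest fire time = 156 (job job_A)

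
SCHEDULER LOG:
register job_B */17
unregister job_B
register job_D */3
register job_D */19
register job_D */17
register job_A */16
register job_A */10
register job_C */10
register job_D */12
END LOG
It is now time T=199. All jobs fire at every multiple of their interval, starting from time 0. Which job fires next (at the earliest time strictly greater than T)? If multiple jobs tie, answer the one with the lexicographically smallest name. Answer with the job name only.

Op 1: register job_B */17 -> active={job_B:*/17}
Op 2: unregister job_B -> active={}
Op 3: register job_D */3 -> active={job_D:*/3}
Op 4: register job_D */19 -> active={job_D:*/19}
Op 5: register job_D */17 -> active={job_D:*/17}
Op 6: register job_A */16 -> active={job_A:*/16, job_D:*/17}
Op 7: register job_A */10 -> active={job_A:*/10, job_D:*/17}
Op 8: register job_C */10 -> active={job_A:*/10, job_C:*/10, job_D:*/17}
Op 9: register job_D */12 -> active={job_A:*/10, job_C:*/10, job_D:*/12}
  job_A: interval 10, next fire after T=199 is 200
  job_C: interval 10, next fire after T=199 is 200
  job_D: interval 12, next fire after T=199 is 204
Earliest = 200, winner (lex tiebreak) = job_A

Answer: job_A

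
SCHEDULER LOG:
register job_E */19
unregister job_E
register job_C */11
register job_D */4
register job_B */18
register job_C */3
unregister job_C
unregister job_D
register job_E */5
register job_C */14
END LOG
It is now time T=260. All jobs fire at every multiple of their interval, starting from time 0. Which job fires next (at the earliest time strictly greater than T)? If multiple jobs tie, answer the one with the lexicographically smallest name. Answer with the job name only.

Op 1: register job_E */19 -> active={job_E:*/19}
Op 2: unregister job_E -> active={}
Op 3: register job_C */11 -> active={job_C:*/11}
Op 4: register job_D */4 -> active={job_C:*/11, job_D:*/4}
Op 5: register job_B */18 -> active={job_B:*/18, job_C:*/11, job_D:*/4}
Op 6: register job_C */3 -> active={job_B:*/18, job_C:*/3, job_D:*/4}
Op 7: unregister job_C -> active={job_B:*/18, job_D:*/4}
Op 8: unregister job_D -> active={job_B:*/18}
Op 9: register job_E */5 -> active={job_B:*/18, job_E:*/5}
Op 10: register job_C */14 -> active={job_B:*/18, job_C:*/14, job_E:*/5}
  job_B: interval 18, next fire after T=260 is 270
  job_C: interval 14, next fire after T=260 is 266
  job_E: interval 5, next fire after T=260 is 265
Earliest = 265, winner (lex tiebreak) = job_E

Answer: job_E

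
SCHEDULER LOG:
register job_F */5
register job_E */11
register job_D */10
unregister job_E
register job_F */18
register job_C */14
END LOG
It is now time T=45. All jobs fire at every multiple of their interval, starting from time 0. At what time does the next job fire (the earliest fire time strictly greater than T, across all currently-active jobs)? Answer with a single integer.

Answer: 50

Derivation:
Op 1: register job_F */5 -> active={job_F:*/5}
Op 2: register job_E */11 -> active={job_E:*/11, job_F:*/5}
Op 3: register job_D */10 -> active={job_D:*/10, job_E:*/11, job_F:*/5}
Op 4: unregister job_E -> active={job_D:*/10, job_F:*/5}
Op 5: register job_F */18 -> active={job_D:*/10, job_F:*/18}
Op 6: register job_C */14 -> active={job_C:*/14, job_D:*/10, job_F:*/18}
  job_C: interval 14, next fire after T=45 is 56
  job_D: interval 10, next fire after T=45 is 50
  job_F: interval 18, next fire after T=45 is 54
Earliest fire time = 50 (job job_D)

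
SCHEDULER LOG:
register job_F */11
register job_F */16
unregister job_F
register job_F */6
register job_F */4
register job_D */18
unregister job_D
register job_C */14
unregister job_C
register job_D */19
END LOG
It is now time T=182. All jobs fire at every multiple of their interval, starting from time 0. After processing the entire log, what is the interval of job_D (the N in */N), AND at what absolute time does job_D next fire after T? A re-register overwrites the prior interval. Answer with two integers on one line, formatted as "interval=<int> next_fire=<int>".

Op 1: register job_F */11 -> active={job_F:*/11}
Op 2: register job_F */16 -> active={job_F:*/16}
Op 3: unregister job_F -> active={}
Op 4: register job_F */6 -> active={job_F:*/6}
Op 5: register job_F */4 -> active={job_F:*/4}
Op 6: register job_D */18 -> active={job_D:*/18, job_F:*/4}
Op 7: unregister job_D -> active={job_F:*/4}
Op 8: register job_C */14 -> active={job_C:*/14, job_F:*/4}
Op 9: unregister job_C -> active={job_F:*/4}
Op 10: register job_D */19 -> active={job_D:*/19, job_F:*/4}
Final interval of job_D = 19
Next fire of job_D after T=182: (182//19+1)*19 = 190

Answer: interval=19 next_fire=190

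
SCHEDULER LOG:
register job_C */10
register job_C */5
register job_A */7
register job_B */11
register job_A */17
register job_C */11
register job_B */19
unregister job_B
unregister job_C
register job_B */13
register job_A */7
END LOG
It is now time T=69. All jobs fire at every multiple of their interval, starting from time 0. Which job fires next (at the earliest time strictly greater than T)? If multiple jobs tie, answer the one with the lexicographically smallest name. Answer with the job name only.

Answer: job_A

Derivation:
Op 1: register job_C */10 -> active={job_C:*/10}
Op 2: register job_C */5 -> active={job_C:*/5}
Op 3: register job_A */7 -> active={job_A:*/7, job_C:*/5}
Op 4: register job_B */11 -> active={job_A:*/7, job_B:*/11, job_C:*/5}
Op 5: register job_A */17 -> active={job_A:*/17, job_B:*/11, job_C:*/5}
Op 6: register job_C */11 -> active={job_A:*/17, job_B:*/11, job_C:*/11}
Op 7: register job_B */19 -> active={job_A:*/17, job_B:*/19, job_C:*/11}
Op 8: unregister job_B -> active={job_A:*/17, job_C:*/11}
Op 9: unregister job_C -> active={job_A:*/17}
Op 10: register job_B */13 -> active={job_A:*/17, job_B:*/13}
Op 11: register job_A */7 -> active={job_A:*/7, job_B:*/13}
  job_A: interval 7, next fire after T=69 is 70
  job_B: interval 13, next fire after T=69 is 78
Earliest = 70, winner (lex tiebreak) = job_A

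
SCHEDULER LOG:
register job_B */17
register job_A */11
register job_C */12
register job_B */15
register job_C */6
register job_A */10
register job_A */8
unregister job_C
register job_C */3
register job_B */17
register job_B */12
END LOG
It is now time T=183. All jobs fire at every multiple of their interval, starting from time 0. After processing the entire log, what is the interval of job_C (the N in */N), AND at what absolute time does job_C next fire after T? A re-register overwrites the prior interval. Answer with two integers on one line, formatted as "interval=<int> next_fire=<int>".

Answer: interval=3 next_fire=186

Derivation:
Op 1: register job_B */17 -> active={job_B:*/17}
Op 2: register job_A */11 -> active={job_A:*/11, job_B:*/17}
Op 3: register job_C */12 -> active={job_A:*/11, job_B:*/17, job_C:*/12}
Op 4: register job_B */15 -> active={job_A:*/11, job_B:*/15, job_C:*/12}
Op 5: register job_C */6 -> active={job_A:*/11, job_B:*/15, job_C:*/6}
Op 6: register job_A */10 -> active={job_A:*/10, job_B:*/15, job_C:*/6}
Op 7: register job_A */8 -> active={job_A:*/8, job_B:*/15, job_C:*/6}
Op 8: unregister job_C -> active={job_A:*/8, job_B:*/15}
Op 9: register job_C */3 -> active={job_A:*/8, job_B:*/15, job_C:*/3}
Op 10: register job_B */17 -> active={job_A:*/8, job_B:*/17, job_C:*/3}
Op 11: register job_B */12 -> active={job_A:*/8, job_B:*/12, job_C:*/3}
Final interval of job_C = 3
Next fire of job_C after T=183: (183//3+1)*3 = 186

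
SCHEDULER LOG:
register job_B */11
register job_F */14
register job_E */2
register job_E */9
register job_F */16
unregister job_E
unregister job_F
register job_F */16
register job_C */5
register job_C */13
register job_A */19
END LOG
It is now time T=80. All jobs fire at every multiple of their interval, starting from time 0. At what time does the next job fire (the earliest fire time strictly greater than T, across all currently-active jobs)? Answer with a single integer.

Op 1: register job_B */11 -> active={job_B:*/11}
Op 2: register job_F */14 -> active={job_B:*/11, job_F:*/14}
Op 3: register job_E */2 -> active={job_B:*/11, job_E:*/2, job_F:*/14}
Op 4: register job_E */9 -> active={job_B:*/11, job_E:*/9, job_F:*/14}
Op 5: register job_F */16 -> active={job_B:*/11, job_E:*/9, job_F:*/16}
Op 6: unregister job_E -> active={job_B:*/11, job_F:*/16}
Op 7: unregister job_F -> active={job_B:*/11}
Op 8: register job_F */16 -> active={job_B:*/11, job_F:*/16}
Op 9: register job_C */5 -> active={job_B:*/11, job_C:*/5, job_F:*/16}
Op 10: register job_C */13 -> active={job_B:*/11, job_C:*/13, job_F:*/16}
Op 11: register job_A */19 -> active={job_A:*/19, job_B:*/11, job_C:*/13, job_F:*/16}
  job_A: interval 19, next fire after T=80 is 95
  job_B: interval 11, next fire after T=80 is 88
  job_C: interval 13, next fire after T=80 is 91
  job_F: interval 16, next fire after T=80 is 96
Earliest fire time = 88 (job job_B)

Answer: 88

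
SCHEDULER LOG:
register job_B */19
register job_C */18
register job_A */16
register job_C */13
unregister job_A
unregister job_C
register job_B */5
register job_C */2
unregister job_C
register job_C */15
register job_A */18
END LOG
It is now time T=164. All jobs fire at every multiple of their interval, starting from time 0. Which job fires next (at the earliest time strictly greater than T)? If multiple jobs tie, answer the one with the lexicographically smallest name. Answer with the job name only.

Answer: job_B

Derivation:
Op 1: register job_B */19 -> active={job_B:*/19}
Op 2: register job_C */18 -> active={job_B:*/19, job_C:*/18}
Op 3: register job_A */16 -> active={job_A:*/16, job_B:*/19, job_C:*/18}
Op 4: register job_C */13 -> active={job_A:*/16, job_B:*/19, job_C:*/13}
Op 5: unregister job_A -> active={job_B:*/19, job_C:*/13}
Op 6: unregister job_C -> active={job_B:*/19}
Op 7: register job_B */5 -> active={job_B:*/5}
Op 8: register job_C */2 -> active={job_B:*/5, job_C:*/2}
Op 9: unregister job_C -> active={job_B:*/5}
Op 10: register job_C */15 -> active={job_B:*/5, job_C:*/15}
Op 11: register job_A */18 -> active={job_A:*/18, job_B:*/5, job_C:*/15}
  job_A: interval 18, next fire after T=164 is 180
  job_B: interval 5, next fire after T=164 is 165
  job_C: interval 15, next fire after T=164 is 165
Earliest = 165, winner (lex tiebreak) = job_B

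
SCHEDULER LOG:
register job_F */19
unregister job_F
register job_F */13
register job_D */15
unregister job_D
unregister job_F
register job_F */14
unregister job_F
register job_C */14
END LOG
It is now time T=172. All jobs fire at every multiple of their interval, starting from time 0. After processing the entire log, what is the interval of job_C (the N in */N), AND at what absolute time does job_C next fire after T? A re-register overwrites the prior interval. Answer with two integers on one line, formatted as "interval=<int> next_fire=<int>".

Answer: interval=14 next_fire=182

Derivation:
Op 1: register job_F */19 -> active={job_F:*/19}
Op 2: unregister job_F -> active={}
Op 3: register job_F */13 -> active={job_F:*/13}
Op 4: register job_D */15 -> active={job_D:*/15, job_F:*/13}
Op 5: unregister job_D -> active={job_F:*/13}
Op 6: unregister job_F -> active={}
Op 7: register job_F */14 -> active={job_F:*/14}
Op 8: unregister job_F -> active={}
Op 9: register job_C */14 -> active={job_C:*/14}
Final interval of job_C = 14
Next fire of job_C after T=172: (172//14+1)*14 = 182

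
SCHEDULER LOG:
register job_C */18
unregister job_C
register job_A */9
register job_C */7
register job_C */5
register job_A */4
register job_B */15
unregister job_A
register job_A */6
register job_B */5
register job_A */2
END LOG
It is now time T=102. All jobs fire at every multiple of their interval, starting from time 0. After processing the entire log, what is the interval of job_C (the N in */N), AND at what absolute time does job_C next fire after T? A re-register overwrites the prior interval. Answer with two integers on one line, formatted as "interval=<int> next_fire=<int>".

Answer: interval=5 next_fire=105

Derivation:
Op 1: register job_C */18 -> active={job_C:*/18}
Op 2: unregister job_C -> active={}
Op 3: register job_A */9 -> active={job_A:*/9}
Op 4: register job_C */7 -> active={job_A:*/9, job_C:*/7}
Op 5: register job_C */5 -> active={job_A:*/9, job_C:*/5}
Op 6: register job_A */4 -> active={job_A:*/4, job_C:*/5}
Op 7: register job_B */15 -> active={job_A:*/4, job_B:*/15, job_C:*/5}
Op 8: unregister job_A -> active={job_B:*/15, job_C:*/5}
Op 9: register job_A */6 -> active={job_A:*/6, job_B:*/15, job_C:*/5}
Op 10: register job_B */5 -> active={job_A:*/6, job_B:*/5, job_C:*/5}
Op 11: register job_A */2 -> active={job_A:*/2, job_B:*/5, job_C:*/5}
Final interval of job_C = 5
Next fire of job_C after T=102: (102//5+1)*5 = 105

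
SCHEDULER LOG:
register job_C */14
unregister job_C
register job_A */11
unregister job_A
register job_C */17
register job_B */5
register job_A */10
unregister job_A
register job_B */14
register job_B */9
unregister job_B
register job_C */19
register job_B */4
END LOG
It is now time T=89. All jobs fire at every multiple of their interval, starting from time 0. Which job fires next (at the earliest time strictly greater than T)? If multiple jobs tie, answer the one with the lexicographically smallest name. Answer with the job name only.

Op 1: register job_C */14 -> active={job_C:*/14}
Op 2: unregister job_C -> active={}
Op 3: register job_A */11 -> active={job_A:*/11}
Op 4: unregister job_A -> active={}
Op 5: register job_C */17 -> active={job_C:*/17}
Op 6: register job_B */5 -> active={job_B:*/5, job_C:*/17}
Op 7: register job_A */10 -> active={job_A:*/10, job_B:*/5, job_C:*/17}
Op 8: unregister job_A -> active={job_B:*/5, job_C:*/17}
Op 9: register job_B */14 -> active={job_B:*/14, job_C:*/17}
Op 10: register job_B */9 -> active={job_B:*/9, job_C:*/17}
Op 11: unregister job_B -> active={job_C:*/17}
Op 12: register job_C */19 -> active={job_C:*/19}
Op 13: register job_B */4 -> active={job_B:*/4, job_C:*/19}
  job_B: interval 4, next fire after T=89 is 92
  job_C: interval 19, next fire after T=89 is 95
Earliest = 92, winner (lex tiebreak) = job_B

Answer: job_B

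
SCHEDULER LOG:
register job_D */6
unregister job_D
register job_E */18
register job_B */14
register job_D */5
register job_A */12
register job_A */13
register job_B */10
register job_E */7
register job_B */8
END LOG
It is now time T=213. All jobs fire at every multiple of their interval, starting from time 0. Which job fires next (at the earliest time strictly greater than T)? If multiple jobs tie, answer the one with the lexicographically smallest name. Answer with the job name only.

Answer: job_D

Derivation:
Op 1: register job_D */6 -> active={job_D:*/6}
Op 2: unregister job_D -> active={}
Op 3: register job_E */18 -> active={job_E:*/18}
Op 4: register job_B */14 -> active={job_B:*/14, job_E:*/18}
Op 5: register job_D */5 -> active={job_B:*/14, job_D:*/5, job_E:*/18}
Op 6: register job_A */12 -> active={job_A:*/12, job_B:*/14, job_D:*/5, job_E:*/18}
Op 7: register job_A */13 -> active={job_A:*/13, job_B:*/14, job_D:*/5, job_E:*/18}
Op 8: register job_B */10 -> active={job_A:*/13, job_B:*/10, job_D:*/5, job_E:*/18}
Op 9: register job_E */7 -> active={job_A:*/13, job_B:*/10, job_D:*/5, job_E:*/7}
Op 10: register job_B */8 -> active={job_A:*/13, job_B:*/8, job_D:*/5, job_E:*/7}
  job_A: interval 13, next fire after T=213 is 221
  job_B: interval 8, next fire after T=213 is 216
  job_D: interval 5, next fire after T=213 is 215
  job_E: interval 7, next fire after T=213 is 217
Earliest = 215, winner (lex tiebreak) = job_D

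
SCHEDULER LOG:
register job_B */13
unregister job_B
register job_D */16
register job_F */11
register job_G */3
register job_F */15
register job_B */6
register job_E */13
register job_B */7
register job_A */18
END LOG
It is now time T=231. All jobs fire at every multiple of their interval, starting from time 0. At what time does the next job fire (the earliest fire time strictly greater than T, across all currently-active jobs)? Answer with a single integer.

Answer: 234

Derivation:
Op 1: register job_B */13 -> active={job_B:*/13}
Op 2: unregister job_B -> active={}
Op 3: register job_D */16 -> active={job_D:*/16}
Op 4: register job_F */11 -> active={job_D:*/16, job_F:*/11}
Op 5: register job_G */3 -> active={job_D:*/16, job_F:*/11, job_G:*/3}
Op 6: register job_F */15 -> active={job_D:*/16, job_F:*/15, job_G:*/3}
Op 7: register job_B */6 -> active={job_B:*/6, job_D:*/16, job_F:*/15, job_G:*/3}
Op 8: register job_E */13 -> active={job_B:*/6, job_D:*/16, job_E:*/13, job_F:*/15, job_G:*/3}
Op 9: register job_B */7 -> active={job_B:*/7, job_D:*/16, job_E:*/13, job_F:*/15, job_G:*/3}
Op 10: register job_A */18 -> active={job_A:*/18, job_B:*/7, job_D:*/16, job_E:*/13, job_F:*/15, job_G:*/3}
  job_A: interval 18, next fire after T=231 is 234
  job_B: interval 7, next fire after T=231 is 238
  job_D: interval 16, next fire after T=231 is 240
  job_E: interval 13, next fire after T=231 is 234
  job_F: interval 15, next fire after T=231 is 240
  job_G: interval 3, next fire after T=231 is 234
Earliest fire time = 234 (job job_A)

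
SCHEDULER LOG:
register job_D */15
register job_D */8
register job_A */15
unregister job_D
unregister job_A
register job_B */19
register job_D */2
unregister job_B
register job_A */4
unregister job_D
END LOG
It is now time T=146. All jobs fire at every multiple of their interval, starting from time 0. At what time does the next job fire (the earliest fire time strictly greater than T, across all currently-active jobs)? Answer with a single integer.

Answer: 148

Derivation:
Op 1: register job_D */15 -> active={job_D:*/15}
Op 2: register job_D */8 -> active={job_D:*/8}
Op 3: register job_A */15 -> active={job_A:*/15, job_D:*/8}
Op 4: unregister job_D -> active={job_A:*/15}
Op 5: unregister job_A -> active={}
Op 6: register job_B */19 -> active={job_B:*/19}
Op 7: register job_D */2 -> active={job_B:*/19, job_D:*/2}
Op 8: unregister job_B -> active={job_D:*/2}
Op 9: register job_A */4 -> active={job_A:*/4, job_D:*/2}
Op 10: unregister job_D -> active={job_A:*/4}
  job_A: interval 4, next fire after T=146 is 148
Earliest fire time = 148 (job job_A)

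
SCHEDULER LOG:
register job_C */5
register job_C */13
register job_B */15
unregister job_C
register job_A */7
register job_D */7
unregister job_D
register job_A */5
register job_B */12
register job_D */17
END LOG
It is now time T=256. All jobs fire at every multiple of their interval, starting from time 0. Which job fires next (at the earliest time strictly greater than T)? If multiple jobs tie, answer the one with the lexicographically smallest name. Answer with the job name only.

Answer: job_A

Derivation:
Op 1: register job_C */5 -> active={job_C:*/5}
Op 2: register job_C */13 -> active={job_C:*/13}
Op 3: register job_B */15 -> active={job_B:*/15, job_C:*/13}
Op 4: unregister job_C -> active={job_B:*/15}
Op 5: register job_A */7 -> active={job_A:*/7, job_B:*/15}
Op 6: register job_D */7 -> active={job_A:*/7, job_B:*/15, job_D:*/7}
Op 7: unregister job_D -> active={job_A:*/7, job_B:*/15}
Op 8: register job_A */5 -> active={job_A:*/5, job_B:*/15}
Op 9: register job_B */12 -> active={job_A:*/5, job_B:*/12}
Op 10: register job_D */17 -> active={job_A:*/5, job_B:*/12, job_D:*/17}
  job_A: interval 5, next fire after T=256 is 260
  job_B: interval 12, next fire after T=256 is 264
  job_D: interval 17, next fire after T=256 is 272
Earliest = 260, winner (lex tiebreak) = job_A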